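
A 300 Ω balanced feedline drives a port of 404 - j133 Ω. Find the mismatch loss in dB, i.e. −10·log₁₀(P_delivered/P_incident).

mismatch loss ≈ 0.248 dB

Γ = (104 − j133)/(704 − j133), |Γ| = 0.236
|Γ|² = 0.0555, so P_del/P_inc = 1 − |Γ|² = 0.944
ML = −10·log₁₀(1 − |Γ|²)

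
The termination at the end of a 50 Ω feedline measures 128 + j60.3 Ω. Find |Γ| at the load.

Γ = (Z_L − Z_0)/(Z_L + Z_0) = (78 + j60.3)/(178 + j60.3)
|Γ| = 98.6/188

|Γ| ≈ 0.525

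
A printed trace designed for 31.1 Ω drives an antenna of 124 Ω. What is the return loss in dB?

RL ≈ 4.45 dB

Γ = (124 − 31.1)/(124 + 31.1) = 0.599
RL = −20·log₁₀|Γ| = −20·log₁₀(0.599)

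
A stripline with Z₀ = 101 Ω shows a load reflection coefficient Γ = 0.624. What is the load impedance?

Z_L ≈ 436 Ω

Z_L = Z_0·(1 + Γ)/(1 − Γ) = 101·(1.62)/(0.376)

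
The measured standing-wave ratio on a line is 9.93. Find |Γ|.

|Γ| ≈ 0.817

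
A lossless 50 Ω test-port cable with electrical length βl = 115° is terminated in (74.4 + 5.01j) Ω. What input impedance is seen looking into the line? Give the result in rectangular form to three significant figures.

tan(βl) = tan(115°) = -2.14
Z_in = Z_0·(Z_L + jZ_0·tanβl)/(Z_0 + jZ_L·tanβl)
     = 50·(74.4 − j102)/(60.7 − j160)

Z_in ≈ 35.7 + j9.71 Ω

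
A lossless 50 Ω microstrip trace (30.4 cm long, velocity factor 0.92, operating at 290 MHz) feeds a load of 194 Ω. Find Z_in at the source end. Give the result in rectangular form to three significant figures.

Z_in ≈ 15.5 + j21.4 Ω

λ = v/f = 0.92·c / 290 MHz = 0.952 m
βl = 2π·l/λ = 2π × 0.319 = 115°
tan(βl) = tan(115°) = -2.15
Z_in = Z_0·(Z_L + jZ_0·tanβl)/(Z_0 + jZ_L·tanβl)
     = 50·(194 − j107)/(50 − j416)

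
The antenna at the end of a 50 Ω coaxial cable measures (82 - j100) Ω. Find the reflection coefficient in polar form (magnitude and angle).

Γ = (Z_L − Z_0)/(Z_L + Z_0) = (32 − j100)/(132 − j100)
|Γ| = 105/166 = 0.634

Γ ≈ 0.634 ∠ -35.1°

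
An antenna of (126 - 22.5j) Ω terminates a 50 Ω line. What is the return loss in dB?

RL ≈ 7 dB

Γ = (76 − j22.5)/(176 − j22.5), |Γ| = 0.447
RL = −20·log₁₀|Γ| = −20·log₁₀(0.447)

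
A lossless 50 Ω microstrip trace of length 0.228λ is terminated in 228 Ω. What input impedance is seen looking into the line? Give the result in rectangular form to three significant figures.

βl = 2π × 0.228 = 82.1°
tan(βl) = tan(82.1°) = 7.19
Z_in = Z_0·(Z_L + jZ_0·tanβl)/(Z_0 + jZ_L·tanβl)
     = 50·(228 + j359)/(50 + j1640)

Z_in ≈ 11.2 − j6.62 Ω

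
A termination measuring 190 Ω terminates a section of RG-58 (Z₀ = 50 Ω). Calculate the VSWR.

Γ = (190 − 50)/(190 + 50) = 0.583
VSWR = (1 + 0.583)/(1 − 0.583)

VSWR ≈ 3.8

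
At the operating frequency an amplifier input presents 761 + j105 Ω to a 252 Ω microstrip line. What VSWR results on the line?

Γ = (Z_L − Z_0)/(Z_L + Z_0) = (509 + j105)/(1013 + j105)
|Γ| = 520/1020 = 0.51
VSWR = (1 + |Γ|)/(1 − |Γ|) = 1.51/0.49

VSWR ≈ 3.08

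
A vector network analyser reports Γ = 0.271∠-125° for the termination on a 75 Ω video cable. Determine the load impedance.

Z_L ≈ 50.2 − j24.1 Ω

Z_L = Z_0·(1 + Γ)/(1 − Γ) = 75·(0.845 − j0.222)/(1.16 + j0.222)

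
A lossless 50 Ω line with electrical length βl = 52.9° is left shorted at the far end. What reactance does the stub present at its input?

X_in ≈ 66.1 Ω (inductive)

tan(βl) = 1.32
For a shorted stub, Z_in = jZ_0·tan(βl)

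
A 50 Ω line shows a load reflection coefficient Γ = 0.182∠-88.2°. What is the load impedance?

Z_L ≈ 47.3 − j17.8 Ω

Z_L = Z_0·(1 + Γ)/(1 − Γ) = 50·(1.01 − j0.182)/(0.994 + j0.182)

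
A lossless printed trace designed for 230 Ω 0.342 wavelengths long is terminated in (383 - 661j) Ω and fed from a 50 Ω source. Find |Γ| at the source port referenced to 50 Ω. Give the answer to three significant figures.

|Γ| ≈ 0.9

βl = 2π × 0.342 = 123°
tan(βl) = -1.53
Z_in = Z_0·(Z_L + jZ_0·tanβl)/(Z_0 + jZ_L·tanβl) = 70.8 + j245 Ω
Γ_s = (Z_in − Z_s)/(Z_in + Z_s) = (20.8 + j245)/(121 + j245), |Γ_s| = 0.9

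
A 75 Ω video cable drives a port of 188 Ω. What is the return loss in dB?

RL ≈ 7.34 dB

Γ = (188 − 75)/(188 + 75) = 0.43
RL = −20·log₁₀|Γ| = −20·log₁₀(0.43)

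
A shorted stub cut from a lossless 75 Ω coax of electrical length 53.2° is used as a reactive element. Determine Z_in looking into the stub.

Z_in ≈ +j100 Ω

tan(βl) = 1.34
For a shorted stub, Z_in = jZ_0·tan(βl)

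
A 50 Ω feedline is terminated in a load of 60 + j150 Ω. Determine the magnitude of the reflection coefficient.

|Γ| ≈ 0.808

Γ = (Z_L − Z_0)/(Z_L + Z_0) = (10 + j150)/(110 + j150)
|Γ| = 150/186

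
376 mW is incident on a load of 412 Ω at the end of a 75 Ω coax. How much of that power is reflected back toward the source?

Γ = (412 − 75)/(412 + 75) = 0.692
|Γ|² = 0.479
P_refl = |Γ|²·P_inc = 180 mW, P_del = (1 − |Γ|²)·P_inc = 196 mW

P_reflected ≈ 180 mW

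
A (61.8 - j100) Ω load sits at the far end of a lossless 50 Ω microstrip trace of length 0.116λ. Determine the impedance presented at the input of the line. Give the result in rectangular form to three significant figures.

βl = 2π × 0.116 = 41.8°
tan(βl) = tan(41.8°) = 0.893
Z_in = Z_0·(Z_L + jZ_0·tanβl)/(Z_0 + jZ_L·tanβl)
     = 50·(61.8 − j55.4)/(139 + j55.2)

Z_in ≈ 12.4 − j24.8 Ω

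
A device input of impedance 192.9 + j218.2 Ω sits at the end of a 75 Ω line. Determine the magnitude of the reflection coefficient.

Γ = (Z_L − Z_0)/(Z_L + Z_0) = (117.9 + j218.2)/(267.9 + j218.2)
|Γ| = 248/346

|Γ| ≈ 0.718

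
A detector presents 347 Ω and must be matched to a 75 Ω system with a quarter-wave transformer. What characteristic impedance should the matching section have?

Z_qwt ≈ 161 Ω

Z_qwt = √(Z_0·R_L) = √(75 × 347) = √26020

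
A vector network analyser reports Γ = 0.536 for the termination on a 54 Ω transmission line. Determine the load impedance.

Z_L ≈ 179 Ω

Z_L = Z_0·(1 + Γ)/(1 − Γ) = 54·(1.54)/(0.464)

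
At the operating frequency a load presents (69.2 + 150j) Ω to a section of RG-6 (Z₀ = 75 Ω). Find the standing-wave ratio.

Γ = (Z_L − Z_0)/(Z_L + Z_0) = (-5.8 + j150)/(144.2 + j150)
|Γ| = 150/208 = 0.721
VSWR = (1 + |Γ|)/(1 − |Γ|) = 1.72/0.279

VSWR ≈ 6.18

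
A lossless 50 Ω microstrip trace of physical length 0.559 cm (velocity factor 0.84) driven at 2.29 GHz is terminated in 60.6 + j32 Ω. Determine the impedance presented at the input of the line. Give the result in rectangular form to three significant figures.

λ = v/f = 0.84·c / 2.29 GHz = 0.11 m
βl = 2π·l/λ = 2π × 0.0508 = 18.3°
tan(βl) = tan(18.3°) = 0.33
Z_in = Z_0·(Z_L + jZ_0·tanβl)/(Z_0 + jZ_L·tanβl)
     = 50·(60.6 + j48.5)/(39.4 + j20)

Z_in ≈ 85.9 + j17.9 Ω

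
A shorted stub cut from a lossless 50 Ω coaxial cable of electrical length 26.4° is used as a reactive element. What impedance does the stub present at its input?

Z_in ≈ +j24.8 Ω

tan(βl) = 0.496
For a shorted stub, Z_in = jZ_0·tan(βl)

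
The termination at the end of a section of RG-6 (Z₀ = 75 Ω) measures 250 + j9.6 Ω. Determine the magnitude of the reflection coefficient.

Γ = (Z_L − Z_0)/(Z_L + Z_0) = (175 + j9.6)/(325 + j9.6)
|Γ| = 175/325

|Γ| ≈ 0.539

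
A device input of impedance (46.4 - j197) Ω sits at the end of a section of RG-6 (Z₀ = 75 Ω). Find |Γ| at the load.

|Γ| ≈ 0.86

Γ = (Z_L − Z_0)/(Z_L + Z_0) = (-28.6 − j197)/(121.4 − j197)
|Γ| = 199/231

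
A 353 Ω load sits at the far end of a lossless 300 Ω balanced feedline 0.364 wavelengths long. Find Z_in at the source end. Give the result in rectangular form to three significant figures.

βl = 2π × 0.364 = 131°
tan(βl) = tan(131°) = -1.15
Z_in = Z_0·(Z_L + jZ_0·tanβl)/(Z_0 + jZ_L·tanβl)
     = 300·(353 − j345)/(300 − j406)

Z_in ≈ 290 + j46.9 Ω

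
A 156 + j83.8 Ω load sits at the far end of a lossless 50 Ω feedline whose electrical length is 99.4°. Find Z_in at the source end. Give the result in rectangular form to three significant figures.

tan(βl) = tan(99.4°) = -6.04
Z_in = Z_0·(Z_L + jZ_0·tanβl)/(Z_0 + jZ_L·tanβl)
     = 50·(156 − j218)/(556 − j942)

Z_in ≈ 12.2 + j1.07 Ω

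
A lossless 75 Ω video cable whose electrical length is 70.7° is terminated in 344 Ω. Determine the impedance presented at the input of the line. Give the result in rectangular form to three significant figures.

Z_in ≈ 18.3 − j24.9 Ω

tan(βl) = tan(70.7°) = 2.86
Z_in = Z_0·(Z_L + jZ_0·tanβl)/(Z_0 + jZ_L·tanβl)
     = 75·(344 + j214)/(75 + j982)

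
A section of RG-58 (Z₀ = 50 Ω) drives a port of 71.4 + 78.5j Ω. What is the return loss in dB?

Γ = (21.4 + j78.5)/(121.4 + j78.5), |Γ| = 0.563
RL = −20·log₁₀|Γ| = −20·log₁₀(0.563)

RL ≈ 4.99 dB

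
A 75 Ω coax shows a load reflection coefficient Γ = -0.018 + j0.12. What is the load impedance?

Z_L = Z_0·(1 + Γ)/(1 − Γ) = 75·(0.982 + j0.12)/(1.02 − j0.12)

Z_L ≈ 70.3 + j17.1 Ω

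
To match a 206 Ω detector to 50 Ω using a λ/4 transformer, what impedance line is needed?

Z_qwt ≈ 101 Ω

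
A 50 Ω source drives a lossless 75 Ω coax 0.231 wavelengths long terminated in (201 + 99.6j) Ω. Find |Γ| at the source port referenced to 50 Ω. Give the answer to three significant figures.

βl = 2π × 0.231 = 83.2°
tan(βl) = 8.34
Z_in = Z_0·(Z_L + jZ_0·tanβl)/(Z_0 + jZ_L·tanβl) = 23.6 − j19.6 Ω
Γ_s = (Z_in − Z_s)/(Z_in + Z_s) = (-26.4 − j19.6)/(73.6 − j19.6), |Γ_s| = 0.432

|Γ| ≈ 0.432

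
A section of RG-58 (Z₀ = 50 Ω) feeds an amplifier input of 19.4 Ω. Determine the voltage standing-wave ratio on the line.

Γ = (19.4 − 50)/(19.4 + 50) = -0.441
VSWR = (1 + 0.441)/(1 − 0.441)

VSWR ≈ 2.58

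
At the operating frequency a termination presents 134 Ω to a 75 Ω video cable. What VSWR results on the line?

VSWR ≈ 1.79

Γ = (134 − 75)/(134 + 75) = 0.282
VSWR = (1 + 0.282)/(1 − 0.282)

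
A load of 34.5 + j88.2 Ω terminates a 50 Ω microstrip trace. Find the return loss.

Γ = (-15.5 + j88.2)/(84.5 + j88.2), |Γ| = 0.733
RL = −20·log₁₀|Γ| = −20·log₁₀(0.733)

RL ≈ 2.7 dB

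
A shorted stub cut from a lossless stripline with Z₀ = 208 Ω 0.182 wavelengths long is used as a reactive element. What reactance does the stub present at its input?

βl = 2π × 0.182 = 65.5°
tan(βl) = 2.2
For a shorted stub, Z_in = jZ_0·tan(βl)

X_in ≈ 457 Ω (inductive)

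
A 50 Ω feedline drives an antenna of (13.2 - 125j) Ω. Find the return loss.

RL ≈ 0.628 dB

Γ = (-36.8 − j125)/(63.2 − j125), |Γ| = 0.93
RL = −20·log₁₀|Γ| = −20·log₁₀(0.93)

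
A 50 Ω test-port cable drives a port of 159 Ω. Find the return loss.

Γ = (159 − 50)/(159 + 50) = 0.522
RL = −20·log₁₀|Γ| = −20·log₁₀(0.522)

RL ≈ 5.65 dB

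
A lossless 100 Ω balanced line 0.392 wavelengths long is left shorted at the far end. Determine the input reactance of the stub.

X_in ≈ -80.6 Ω (capacitive)

βl = 2π × 0.392 = 141°
tan(βl) = -0.806
For a shorted stub, Z_in = jZ_0·tan(βl)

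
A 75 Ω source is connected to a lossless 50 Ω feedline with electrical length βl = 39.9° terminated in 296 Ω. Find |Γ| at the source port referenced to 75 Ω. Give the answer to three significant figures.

|Γ| ≈ 0.715

tan(βl) = 0.836
Z_in = Z_0·(Z_L + jZ_0·tanβl)/(Z_0 + jZ_L·tanβl) = 19.7 − j55.8 Ω
Γ_s = (Z_in − Z_s)/(Z_in + Z_s) = (-55.3 − j55.8)/(94.7 − j55.8), |Γ_s| = 0.715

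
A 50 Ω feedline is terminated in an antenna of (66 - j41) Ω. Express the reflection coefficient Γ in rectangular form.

Γ ≈ 0.234 − j0.271

Γ = (Z_L − Z_0)/(Z_L + Z_0) = (16 − j41)/(116 − j41)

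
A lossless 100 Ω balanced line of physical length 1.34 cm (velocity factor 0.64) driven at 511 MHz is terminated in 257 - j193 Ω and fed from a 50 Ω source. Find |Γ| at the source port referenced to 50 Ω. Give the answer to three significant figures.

λ = v/f = 0.64·c / 511 MHz = 0.376 m
βl = 2π·l/λ = 2π × 0.0357 = 12.8°
tan(βl) = 0.228
Z_in = Z_0·(Z_L + jZ_0·tanβl)/(Z_0 + jZ_L·tanβl) = 112 − j164 Ω
Γ_s = (Z_in − Z_s)/(Z_in + Z_s) = (61.9 − j164)/(162 − j164), |Γ_s| = 0.76

|Γ| ≈ 0.76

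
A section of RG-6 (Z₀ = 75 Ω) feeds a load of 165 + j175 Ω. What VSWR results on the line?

VSWR ≈ 4.93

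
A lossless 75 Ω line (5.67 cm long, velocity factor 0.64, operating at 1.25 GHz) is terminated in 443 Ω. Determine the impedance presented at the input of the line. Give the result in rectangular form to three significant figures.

λ = v/f = 0.64·c / 1.25 GHz = 0.154 m
βl = 2π·l/λ = 2π × 0.369 = 133°
tan(βl) = tan(133°) = -1.08
Z_in = Z_0·(Z_L + jZ_0·tanβl)/(Z_0 + jZ_L·tanβl)
     = 75·(443 − j80.7)/(75 − j477)

Z_in ≈ 23.1 + j66 Ω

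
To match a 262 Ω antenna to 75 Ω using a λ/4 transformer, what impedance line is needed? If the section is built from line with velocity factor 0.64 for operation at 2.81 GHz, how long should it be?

Z_qwt = √(Z_0·R_L) = √(75 × 262) = √19650
λ = 0.64·c/f = 0.0683 m, so l = λ/4 = 0.0171 m

Z_qwt ≈ 140 Ω; length ≈ 1.71 cm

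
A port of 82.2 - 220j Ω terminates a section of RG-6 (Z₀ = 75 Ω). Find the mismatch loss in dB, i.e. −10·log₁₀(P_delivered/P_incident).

Γ = (7.2 − j220)/(157.2 − j220), |Γ| = 0.814
|Γ|² = 0.663, so P_del/P_inc = 1 − |Γ|² = 0.337
ML = −10·log₁₀(1 − |Γ|²)

mismatch loss ≈ 4.72 dB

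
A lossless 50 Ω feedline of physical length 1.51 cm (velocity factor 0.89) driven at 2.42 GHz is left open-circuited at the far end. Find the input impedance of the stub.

λ = v/f = 0.89·c / 2.42 GHz = 0.11 m
βl = 2π·l/λ = 2π × 0.137 = 49.3°
tan(βl) = 1.16
For an open-circuited stub, Z_in = −jZ_0·cot(βl) = −jZ_0/tan(βl)

Z_in ≈ −j43.1 Ω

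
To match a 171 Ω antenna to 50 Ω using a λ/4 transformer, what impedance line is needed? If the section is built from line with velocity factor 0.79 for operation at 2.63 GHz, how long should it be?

Z_qwt ≈ 92.5 Ω; length ≈ 2.25 cm

Z_qwt = √(Z_0·R_L) = √(50 × 171) = √8550
λ = 0.79·c/f = 0.0901 m, so l = λ/4 = 0.0225 m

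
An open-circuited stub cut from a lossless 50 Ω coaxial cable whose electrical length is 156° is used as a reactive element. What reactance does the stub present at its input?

X_in ≈ 112 Ω (inductive)

tan(βl) = -0.445
For an open-circuited stub, Z_in = −jZ_0·cot(βl) = −jZ_0/tan(βl)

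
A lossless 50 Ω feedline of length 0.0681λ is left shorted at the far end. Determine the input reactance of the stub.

βl = 2π × 0.0681 = 24.5°
tan(βl) = 0.456
For a shorted stub, Z_in = jZ_0·tan(βl)

X_in ≈ 22.8 Ω (inductive)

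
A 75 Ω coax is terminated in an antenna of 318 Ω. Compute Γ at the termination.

Γ = 0.618

Γ = (Z_L − Z_0)/(Z_L + Z_0) = (318 − 75)/(318 + 75) = 243/393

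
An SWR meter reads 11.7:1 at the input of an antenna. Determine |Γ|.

|Γ| = (S − 1)/(S + 1) = (11.7 − 1)/(11.7 + 1) = 10.7/12.7

|Γ| ≈ 0.843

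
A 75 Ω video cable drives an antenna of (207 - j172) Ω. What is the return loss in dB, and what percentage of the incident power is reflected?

RL ≈ 3.66 dB; 43.1% of incident power reflected

Γ = (132 − j172)/(282 − j172), |Γ| = 0.656
RL = −20·log₁₀(0.656) = 3.66 dB
P_refl/P_inc = |Γ|² = 0.431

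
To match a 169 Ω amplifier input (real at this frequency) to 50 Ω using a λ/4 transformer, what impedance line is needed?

Z_qwt ≈ 91.9 Ω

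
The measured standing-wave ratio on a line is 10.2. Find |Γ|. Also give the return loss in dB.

|Γ| = (S − 1)/(S + 1) = (10.2 − 1)/(10.2 + 1) = 9.2/11.2
RL = −20·log₁₀|Γ| = −20·log₁₀(0.821)

|Γ| ≈ 0.821; return loss ≈ 1.71 dB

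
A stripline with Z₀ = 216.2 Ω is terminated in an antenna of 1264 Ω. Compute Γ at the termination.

Γ = (Z_L − Z_0)/(Z_L + Z_0) = (1264 − 216.2)/(1264 + 216.2) = 1048/1480

Γ = 0.708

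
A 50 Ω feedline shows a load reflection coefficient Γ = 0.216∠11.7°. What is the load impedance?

Z_L ≈ 76.4 + j7.02 Ω

Z_L = Z_0·(1 + Γ)/(1 − Γ) = 50·(1.21 + j0.0438)/(0.788 − j0.0438)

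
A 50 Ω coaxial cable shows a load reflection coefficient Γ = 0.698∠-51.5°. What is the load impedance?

Z_L ≈ 41.5 − j88.4 Ω

Z_L = Z_0·(1 + Γ)/(1 − Γ) = 50·(1.43 − j0.546)/(0.565 + j0.546)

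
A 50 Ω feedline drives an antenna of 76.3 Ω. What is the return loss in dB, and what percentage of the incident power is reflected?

Γ = (76.3 − 50)/(76.3 + 50) = 0.208
RL = −20·log₁₀(0.208) = 13.6 dB
P_refl/P_inc = |Γ|² = 0.0434

RL ≈ 13.6 dB; 4.34% of incident power reflected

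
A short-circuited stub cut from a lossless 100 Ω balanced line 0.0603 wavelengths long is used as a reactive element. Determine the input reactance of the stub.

X_in ≈ 39.8 Ω (inductive)

βl = 2π × 0.0603 = 21.7°
tan(βl) = 0.398
For a short-circuited stub, Z_in = jZ_0·tan(βl)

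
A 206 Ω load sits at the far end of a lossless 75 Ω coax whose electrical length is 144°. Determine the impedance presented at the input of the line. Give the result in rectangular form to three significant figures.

Z_in ≈ 63.2 + j71.6 Ω

tan(βl) = tan(144°) = -0.727
Z_in = Z_0·(Z_L + jZ_0·tanβl)/(Z_0 + jZ_L·tanβl)
     = 75·(206 − j54.5)/(75 − j150)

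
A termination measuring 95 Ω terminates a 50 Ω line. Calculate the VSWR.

Γ = (95 − 50)/(95 + 50) = 0.31
VSWR = (1 + 0.31)/(1 − 0.31)

VSWR ≈ 1.9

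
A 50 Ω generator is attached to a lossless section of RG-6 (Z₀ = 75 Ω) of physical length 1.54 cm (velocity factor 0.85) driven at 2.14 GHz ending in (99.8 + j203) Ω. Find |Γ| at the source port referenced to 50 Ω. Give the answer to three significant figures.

λ = v/f = 0.85·c / 2.14 GHz = 0.119 m
βl = 2π·l/λ = 2π × 0.129 = 46.5°
tan(βl) = 1.05
Z_in = Z_0·(Z_L + jZ_0·tanβl)/(Z_0 + jZ_L·tanβl) = 39 − j123 Ω
Γ_s = (Z_in − Z_s)/(Z_in + Z_s) = (-11 − j123)/(89 − j123), |Γ_s| = 0.813

|Γ| ≈ 0.813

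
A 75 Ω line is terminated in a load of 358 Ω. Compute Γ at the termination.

Γ = 0.654

Γ = (Z_L − Z_0)/(Z_L + Z_0) = (358 − 75)/(358 + 75) = 283/433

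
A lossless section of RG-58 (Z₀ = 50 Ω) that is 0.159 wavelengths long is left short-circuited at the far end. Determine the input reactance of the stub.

X_in ≈ 77.7 Ω (inductive)

βl = 2π × 0.159 = 57.2°
tan(βl) = 1.55
For a short-circuited stub, Z_in = jZ_0·tan(βl)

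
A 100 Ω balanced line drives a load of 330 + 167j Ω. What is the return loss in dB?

RL ≈ 4.21 dB

Γ = (230 + j167)/(430 + j167), |Γ| = 0.616
RL = −20·log₁₀|Γ| = −20·log₁₀(0.616)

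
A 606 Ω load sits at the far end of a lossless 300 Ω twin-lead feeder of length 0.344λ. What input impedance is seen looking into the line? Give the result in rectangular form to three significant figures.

Z_in ≈ 194 + j137 Ω

βl = 2π × 0.344 = 124°
tan(βl) = tan(124°) = -1.49
Z_in = Z_0·(Z_L + jZ_0·tanβl)/(Z_0 + jZ_L·tanβl)
     = 300·(606 − j447)/(300 − j904)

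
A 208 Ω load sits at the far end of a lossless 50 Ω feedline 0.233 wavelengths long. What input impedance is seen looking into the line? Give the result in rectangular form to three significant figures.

βl = 2π × 0.233 = 83.9°
tan(βl) = tan(83.9°) = 9.33
Z_in = Z_0·(Z_L + jZ_0·tanβl)/(Z_0 + jZ_L·tanβl)
     = 50·(208 + j466)/(50 + j1940)

Z_in ≈ 12.1 − j5.05 Ω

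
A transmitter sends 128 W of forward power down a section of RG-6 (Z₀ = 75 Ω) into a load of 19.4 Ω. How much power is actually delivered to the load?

Γ = (19.4 − 75)/(19.4 + 75) = -0.589
|Γ|² = 0.347
P_refl = |Γ|²·P_inc = 44.4 W, P_del = (1 − |Γ|²)·P_inc = 83.6 W

P_delivered ≈ 83.6 W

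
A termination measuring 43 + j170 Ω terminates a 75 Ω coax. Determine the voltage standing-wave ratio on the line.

VSWR ≈ 11.2

Γ = (Z_L − Z_0)/(Z_L + Z_0) = (-32 + j170)/(118 + j170)
|Γ| = 173/207 = 0.836
VSWR = (1 + |Γ|)/(1 − |Γ|) = 1.84/0.164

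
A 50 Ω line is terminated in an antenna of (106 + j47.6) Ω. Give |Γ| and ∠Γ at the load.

Γ = (Z_L − Z_0)/(Z_L + Z_0) = (56 + j47.6)/(156 + j47.6)
|Γ| = 73.5/163 = 0.451

Γ ≈ 0.451 ∠ 23.4°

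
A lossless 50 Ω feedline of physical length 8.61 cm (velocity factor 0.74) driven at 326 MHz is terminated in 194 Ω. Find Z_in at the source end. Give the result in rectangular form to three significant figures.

Z_in ≈ 23.8 − j43.1 Ω

λ = v/f = 0.74·c / 326 MHz = 0.681 m
βl = 2π·l/λ = 2π × 0.126 = 45.5°
tan(βl) = tan(45.5°) = 1.02
Z_in = Z_0·(Z_L + jZ_0·tanβl)/(Z_0 + jZ_L·tanβl)
     = 50·(194 + j50.9)/(50 + j198)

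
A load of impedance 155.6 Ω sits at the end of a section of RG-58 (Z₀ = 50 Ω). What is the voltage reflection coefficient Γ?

Γ = 0.514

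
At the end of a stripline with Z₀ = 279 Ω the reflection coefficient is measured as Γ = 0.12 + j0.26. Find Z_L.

Z_L = Z_0·(1 + Γ)/(1 − Γ) = 279·(1.12 + j0.26)/(0.88 − j0.26)

Z_L ≈ 304 + j172 Ω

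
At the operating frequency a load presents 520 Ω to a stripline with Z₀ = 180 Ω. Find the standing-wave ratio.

VSWR ≈ 2.89

Γ = (520 − 180)/(520 + 180) = 0.486
VSWR = (1 + 0.486)/(1 − 0.486)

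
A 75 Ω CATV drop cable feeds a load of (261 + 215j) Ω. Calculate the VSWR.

VSWR ≈ 5.96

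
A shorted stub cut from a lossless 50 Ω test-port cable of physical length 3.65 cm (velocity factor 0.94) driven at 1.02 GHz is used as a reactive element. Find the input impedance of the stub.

λ = v/f = 0.94·c / 1.02 GHz = 0.276 m
βl = 2π·l/λ = 2π × 0.132 = 47.5°
tan(βl) = 1.09
For a shorted stub, Z_in = jZ_0·tan(βl)

Z_in ≈ +j54.6 Ω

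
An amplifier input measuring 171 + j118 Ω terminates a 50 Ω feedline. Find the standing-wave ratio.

Γ = (Z_L − Z_0)/(Z_L + Z_0) = (121 + j118)/(221 + j118)
|Γ| = 169/251 = 0.675
VSWR = (1 + |Γ|)/(1 − |Γ|) = 1.67/0.325

VSWR ≈ 5.15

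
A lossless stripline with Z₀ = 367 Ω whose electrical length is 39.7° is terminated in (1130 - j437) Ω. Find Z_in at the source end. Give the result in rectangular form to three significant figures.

tan(βl) = tan(39.7°) = 0.83
Z_in = Z_0·(Z_L + jZ_0·tanβl)/(Z_0 + jZ_L·tanβl)
     = 367·(1130 − j132)/(730 + j938)

Z_in ≈ 182 − j300 Ω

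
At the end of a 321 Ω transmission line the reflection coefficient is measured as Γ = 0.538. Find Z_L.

Z_L ≈ 1070 Ω

Z_L = Z_0·(1 + Γ)/(1 − Γ) = 321·(1.54)/(0.462)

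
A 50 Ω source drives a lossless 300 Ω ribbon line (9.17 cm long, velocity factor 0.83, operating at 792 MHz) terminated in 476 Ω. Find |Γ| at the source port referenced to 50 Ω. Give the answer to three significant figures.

|Γ| ≈ 0.614

λ = v/f = 0.83·c / 792 MHz = 0.314 m
βl = 2π·l/λ = 2π × 0.292 = 105°
tan(βl) = -3.73
Z_in = Z_0·(Z_L + jZ_0·tanβl)/(Z_0 + jZ_L·tanβl) = 197 + j47.1 Ω
Γ_s = (Z_in − Z_s)/(Z_in + Z_s) = (147 + j47.1)/(247 + j47.1), |Γ_s| = 0.614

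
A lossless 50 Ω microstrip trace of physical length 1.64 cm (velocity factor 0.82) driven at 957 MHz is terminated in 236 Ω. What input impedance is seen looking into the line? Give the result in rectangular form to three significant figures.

Z_in ≈ 55.7 − j90.2 Ω

λ = v/f = 0.82·c / 957 MHz = 0.257 m
βl = 2π·l/λ = 2π × 0.0638 = 23°
tan(βl) = tan(23°) = 0.424
Z_in = Z_0·(Z_L + jZ_0·tanβl)/(Z_0 + jZ_L·tanβl)
     = 50·(236 + j21.2)/(50 + j100)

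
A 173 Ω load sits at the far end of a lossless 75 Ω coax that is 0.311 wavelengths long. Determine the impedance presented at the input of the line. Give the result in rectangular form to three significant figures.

Z_in ≈ 36.7 + j23.8 Ω

βl = 2π × 0.311 = 112°
tan(βl) = tan(112°) = -2.48
Z_in = Z_0·(Z_L + jZ_0·tanβl)/(Z_0 + jZ_L·tanβl)
     = 75·(173 − j186)/(75 − j429)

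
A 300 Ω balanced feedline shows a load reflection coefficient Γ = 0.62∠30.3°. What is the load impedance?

Z_L ≈ 589 + j598 Ω

Z_L = Z_0·(1 + Γ)/(1 − Γ) = 300·(1.54 + j0.313)/(0.465 − j0.313)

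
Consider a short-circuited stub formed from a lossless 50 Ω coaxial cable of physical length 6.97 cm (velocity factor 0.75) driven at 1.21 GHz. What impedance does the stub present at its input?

λ = v/f = 0.75·c / 1.21 GHz = 0.186 m
βl = 2π·l/λ = 2π × 0.375 = 135°
tan(βl) = -1
For a short-circuited stub, Z_in = jZ_0·tan(βl)

Z_in ≈ −j50.1 Ω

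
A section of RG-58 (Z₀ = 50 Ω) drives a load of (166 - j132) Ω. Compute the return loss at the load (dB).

Γ = (116 − j132)/(216 − j132), |Γ| = 0.694
RL = −20·log₁₀|Γ| = −20·log₁₀(0.694)

RL ≈ 3.17 dB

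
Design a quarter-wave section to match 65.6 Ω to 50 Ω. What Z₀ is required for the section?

Z_qwt ≈ 57.3 Ω

Z_qwt = √(Z_0·R_L) = √(50 × 65.6) = √3280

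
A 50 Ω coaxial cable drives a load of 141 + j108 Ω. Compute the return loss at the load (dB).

Γ = (91 + j108)/(191 + j108), |Γ| = 0.644
RL = −20·log₁₀|Γ| = −20·log₁₀(0.644)

RL ≈ 3.83 dB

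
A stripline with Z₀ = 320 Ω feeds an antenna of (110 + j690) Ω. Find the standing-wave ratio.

Γ = (Z_L − Z_0)/(Z_L + Z_0) = (-210 + j690)/(430 + j690)
|Γ| = 721/813 = 0.887
VSWR = (1 + |Γ|)/(1 − |Γ|) = 1.89/0.113

VSWR ≈ 16.7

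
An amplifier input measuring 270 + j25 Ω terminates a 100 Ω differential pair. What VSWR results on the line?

VSWR ≈ 2.73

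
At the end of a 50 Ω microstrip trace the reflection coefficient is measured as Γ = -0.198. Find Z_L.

Z_L = Z_0·(1 + Γ)/(1 − Γ) = 50·(0.802)/(1.2)

Z_L ≈ 33.5 Ω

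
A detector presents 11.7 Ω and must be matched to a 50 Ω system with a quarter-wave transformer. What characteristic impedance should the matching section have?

Z_qwt = √(Z_0·R_L) = √(50 × 11.7) = √585

Z_qwt ≈ 24.2 Ω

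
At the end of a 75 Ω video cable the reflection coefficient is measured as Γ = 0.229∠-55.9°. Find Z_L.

Z_L ≈ 89.3 − j35.7 Ω

Z_L = Z_0·(1 + Γ)/(1 − Γ) = 75·(1.13 − j0.19)/(0.872 + j0.19)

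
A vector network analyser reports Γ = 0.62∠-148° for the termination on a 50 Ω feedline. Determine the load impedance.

Z_L ≈ 12.6 − j13.5 Ω

Z_L = Z_0·(1 + Γ)/(1 − Γ) = 50·(0.474 − j0.329)/(1.53 + j0.329)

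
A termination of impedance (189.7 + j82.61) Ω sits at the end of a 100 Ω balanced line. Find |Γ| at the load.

Γ = (Z_L − Z_0)/(Z_L + Z_0) = (89.7 + j82.61)/(289.7 + j82.61)
|Γ| = 122/301

|Γ| ≈ 0.405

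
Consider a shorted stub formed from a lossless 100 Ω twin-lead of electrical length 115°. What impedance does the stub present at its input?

Z_in ≈ −j214 Ω

tan(βl) = -2.14
For a shorted stub, Z_in = jZ_0·tan(βl)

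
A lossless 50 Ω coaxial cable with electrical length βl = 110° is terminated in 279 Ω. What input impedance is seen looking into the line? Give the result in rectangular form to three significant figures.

Z_in ≈ 10.1 + j17.5 Ω

tan(βl) = tan(110°) = -2.75
Z_in = Z_0·(Z_L + jZ_0·tanβl)/(Z_0 + jZ_L·tanβl)
     = 50·(279 − j137)/(50 − j767)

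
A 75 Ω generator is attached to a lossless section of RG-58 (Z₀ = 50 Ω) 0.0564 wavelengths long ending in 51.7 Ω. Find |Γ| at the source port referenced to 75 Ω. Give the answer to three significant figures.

βl = 2π × 0.0564 = 20.3°
tan(βl) = 0.37
Z_in = Z_0·(Z_L + jZ_0·tanβl)/(Z_0 + jZ_L·tanβl) = 51.3 − j1.12 Ω
Γ_s = (Z_in − Z_s)/(Z_in + Z_s) = (-23.7 − j1.12)/(126 − j1.12), |Γ_s| = 0.188

|Γ| ≈ 0.188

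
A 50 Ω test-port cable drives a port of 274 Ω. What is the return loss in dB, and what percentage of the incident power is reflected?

RL ≈ 3.21 dB; 47.8% of incident power reflected

Γ = (274 − 50)/(274 + 50) = 0.691
RL = −20·log₁₀(0.691) = 3.21 dB
P_refl/P_inc = |Γ|² = 0.478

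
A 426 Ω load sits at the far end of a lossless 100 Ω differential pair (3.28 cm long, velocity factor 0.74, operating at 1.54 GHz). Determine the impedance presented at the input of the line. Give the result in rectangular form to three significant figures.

λ = v/f = 0.74·c / 1.54 GHz = 0.144 m
βl = 2π·l/λ = 2π × 0.228 = 81.9°
tan(βl) = tan(81.9°) = 7.04
Z_in = Z_0·(Z_L + jZ_0·tanβl)/(Z_0 + jZ_L·tanβl)
     = 100·(426 + j704)/(100 + j3000)

Z_in ≈ 23.9 − j13.4 Ω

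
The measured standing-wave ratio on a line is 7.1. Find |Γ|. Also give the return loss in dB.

|Γ| ≈ 0.753; return loss ≈ 2.46 dB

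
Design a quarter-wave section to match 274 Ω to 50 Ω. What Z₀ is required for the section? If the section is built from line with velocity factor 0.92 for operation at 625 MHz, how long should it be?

Z_qwt = √(Z_0·R_L) = √(50 × 274) = √13700
λ = 0.92·c/f = 0.442 m, so l = λ/4 = 0.11 m

Z_qwt ≈ 117 Ω; length ≈ 11 cm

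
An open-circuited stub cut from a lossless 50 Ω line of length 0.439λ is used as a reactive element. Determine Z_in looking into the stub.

Z_in ≈ +j124 Ω

βl = 2π × 0.439 = 158°
tan(βl) = -0.403
For an open-circuited stub, Z_in = −jZ_0·cot(βl) = −jZ_0/tan(βl)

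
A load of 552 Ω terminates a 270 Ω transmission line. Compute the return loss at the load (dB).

RL ≈ 9.29 dB

Γ = (552 − 270)/(552 + 270) = 0.343
RL = −20·log₁₀|Γ| = −20·log₁₀(0.343)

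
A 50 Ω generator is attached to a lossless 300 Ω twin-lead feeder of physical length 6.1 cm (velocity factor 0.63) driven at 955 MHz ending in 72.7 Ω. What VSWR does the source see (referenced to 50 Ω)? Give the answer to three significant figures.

VSWR ≈ 21.9

λ = v/f = 0.63·c / 955 MHz = 0.198 m
βl = 2π·l/λ = 2π × 0.308 = 111°
tan(βl) = -2.61
Z_in = Z_0·(Z_L + jZ_0·tanβl)/(Z_0 + jZ_L·tanβl) = 406 − j526 Ω
Γ_s = (Z_in − Z_s)/(Z_in + Z_s) = (356 − j526)/(456 − j526), |Γ_s| = 0.912
VSWR = (1 + |Γ_s|)/(1 − |Γ_s|)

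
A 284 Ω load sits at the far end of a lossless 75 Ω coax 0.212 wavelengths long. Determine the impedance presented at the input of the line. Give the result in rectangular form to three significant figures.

βl = 2π × 0.212 = 76.3°
tan(βl) = tan(76.3°) = 4.11
Z_in = Z_0·(Z_L + jZ_0·tanβl)/(Z_0 + jZ_L·tanβl)
     = 75·(284 + j308)/(75 + j1170)

Z_in ≈ 20.9 − j16.9 Ω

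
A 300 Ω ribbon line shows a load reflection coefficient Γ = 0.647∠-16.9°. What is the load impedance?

Z_L = Z_0·(1 + Γ)/(1 − Γ) = 300·(1.62 − j0.188)/(0.381 + j0.188)

Z_L ≈ 966 − j625 Ω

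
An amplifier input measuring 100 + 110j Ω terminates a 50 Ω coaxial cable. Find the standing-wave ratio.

VSWR ≈ 4.71

Γ = (Z_L − Z_0)/(Z_L + Z_0) = (50 + j110)/(150 + j110)
|Γ| = 121/186 = 0.65
VSWR = (1 + |Γ|)/(1 − |Γ|) = 1.65/0.35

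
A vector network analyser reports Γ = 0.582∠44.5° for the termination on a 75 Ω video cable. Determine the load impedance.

Z_L = Z_0·(1 + Γ)/(1 − Γ) = 75·(1.42 + j0.408)/(0.585 − j0.408)

Z_L ≈ 97.5 + j120 Ω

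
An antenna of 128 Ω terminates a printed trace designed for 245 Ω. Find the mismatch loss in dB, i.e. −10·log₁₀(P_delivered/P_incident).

Γ = (128 − 245)/(128 + 245) = -0.314
|Γ|² = 0.0984, so P_del/P_inc = 1 − |Γ|² = 0.902
ML = −10·log₁₀(1 − |Γ|²)

mismatch loss ≈ 0.45 dB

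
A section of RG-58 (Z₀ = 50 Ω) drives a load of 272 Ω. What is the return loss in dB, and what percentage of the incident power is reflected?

Γ = (272 − 50)/(272 + 50) = 0.689
RL = −20·log₁₀(0.689) = 3.23 dB
P_refl/P_inc = |Γ|² = 0.475

RL ≈ 3.23 dB; 47.5% of incident power reflected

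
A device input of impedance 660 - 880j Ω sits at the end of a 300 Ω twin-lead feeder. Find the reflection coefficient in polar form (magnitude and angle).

Γ = (Z_L − Z_0)/(Z_L + Z_0) = (360 − j880)/(960 − j880)
|Γ| = 951/1300 = 0.73

Γ ≈ 0.73 ∠ -25.2°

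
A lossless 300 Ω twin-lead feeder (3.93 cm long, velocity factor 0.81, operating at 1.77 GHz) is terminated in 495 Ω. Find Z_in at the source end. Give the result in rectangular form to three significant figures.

λ = v/f = 0.81·c / 1.77 GHz = 0.137 m
βl = 2π·l/λ = 2π × 0.286 = 103°
tan(βl) = tan(103°) = -4.31
Z_in = Z_0·(Z_L + jZ_0·tanβl)/(Z_0 + jZ_L·tanβl)
     = 300·(495 − j1290)/(300 − j2140)

Z_in ≈ 188 + j43.2 Ω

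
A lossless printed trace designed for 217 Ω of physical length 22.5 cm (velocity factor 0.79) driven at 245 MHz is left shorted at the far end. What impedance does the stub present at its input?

Z_in ≈ +j1980 Ω

λ = v/f = 0.79·c / 245 MHz = 0.967 m
βl = 2π·l/λ = 2π × 0.233 = 83.7°
tan(βl) = 9.11
For a shorted stub, Z_in = jZ_0·tan(βl)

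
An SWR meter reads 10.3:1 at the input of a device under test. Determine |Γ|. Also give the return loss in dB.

|Γ| = (S − 1)/(S + 1) = (10.3 − 1)/(10.3 + 1) = 9.3/11.3
RL = −20·log₁₀|Γ| = −20·log₁₀(0.823)

|Γ| ≈ 0.823; return loss ≈ 1.69 dB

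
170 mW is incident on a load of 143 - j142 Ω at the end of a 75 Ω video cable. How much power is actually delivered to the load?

P_delivered ≈ 108 mW

|Γ| = |(68 − j142)/(218 − j142)| = 0.605
|Γ|² = 0.366
P_refl = |Γ|²·P_inc = 62.3 mW, P_del = (1 − |Γ|²)·P_inc = 108 mW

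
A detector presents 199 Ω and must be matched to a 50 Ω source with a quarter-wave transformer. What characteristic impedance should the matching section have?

Z_qwt ≈ 99.7 Ω

Z_qwt = √(Z_0·R_L) = √(50 × 199) = √9950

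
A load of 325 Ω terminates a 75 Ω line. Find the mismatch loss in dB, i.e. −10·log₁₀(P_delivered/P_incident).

mismatch loss ≈ 2.15 dB

Γ = (325 − 75)/(325 + 75) = 0.625
|Γ|² = 0.391, so P_del/P_inc = 1 − |Γ|² = 0.609
ML = −10·log₁₀(1 − |Γ|²)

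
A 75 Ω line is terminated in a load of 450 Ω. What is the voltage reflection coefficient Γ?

Γ = (Z_L − Z_0)/(Z_L + Z_0) = (450 − 75)/(450 + 75) = 375/525

Γ = 0.714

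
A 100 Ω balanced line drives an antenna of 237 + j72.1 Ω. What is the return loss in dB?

Γ = (137 + j72.1)/(337 + j72.1), |Γ| = 0.449
RL = −20·log₁₀|Γ| = −20·log₁₀(0.449)

RL ≈ 6.95 dB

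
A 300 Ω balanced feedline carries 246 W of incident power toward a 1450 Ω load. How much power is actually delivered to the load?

P_delivered ≈ 140 W

Γ = (1450 − 300)/(1450 + 300) = 0.657
|Γ|² = 0.432
P_refl = |Γ|²·P_inc = 106 W, P_del = (1 − |Γ|²)·P_inc = 140 W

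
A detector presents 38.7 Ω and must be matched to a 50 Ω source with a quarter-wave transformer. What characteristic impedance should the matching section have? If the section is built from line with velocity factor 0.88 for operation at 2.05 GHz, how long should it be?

Z_qwt = √(Z_0·R_L) = √(50 × 38.7) = √1935
λ = 0.88·c/f = 0.129 m, so l = λ/4 = 0.0322 m

Z_qwt ≈ 44 Ω; length ≈ 3.22 cm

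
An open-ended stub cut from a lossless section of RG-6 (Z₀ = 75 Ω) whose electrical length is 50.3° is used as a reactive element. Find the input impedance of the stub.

Z_in ≈ −j62.3 Ω

tan(βl) = 1.2
For an open-ended stub, Z_in = −jZ_0·cot(βl) = −jZ_0/tan(βl)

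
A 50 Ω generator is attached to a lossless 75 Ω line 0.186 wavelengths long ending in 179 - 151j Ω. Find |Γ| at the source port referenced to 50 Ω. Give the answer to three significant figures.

βl = 2π × 0.186 = 67°
tan(βl) = 2.35
Z_in = Z_0·(Z_L + jZ_0·tanβl)/(Z_0 + jZ_L·tanβl) = 18.2 − j13.3 Ω
Γ_s = (Z_in − Z_s)/(Z_in + Z_s) = (-31.8 − j13.3)/(68.2 − j13.3), |Γ_s| = 0.497

|Γ| ≈ 0.497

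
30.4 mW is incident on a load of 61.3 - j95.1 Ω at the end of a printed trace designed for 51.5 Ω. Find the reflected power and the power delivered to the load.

P_reflected ≈ 12.8 mW; P_delivered ≈ 17.6 mW

|Γ| = |(9.8 − j95.1)/(112.8 − j95.1)| = 0.648
|Γ|² = 0.42
P_refl = |Γ|²·P_inc = 12.8 mW, P_del = (1 − |Γ|²)·P_inc = 17.6 mW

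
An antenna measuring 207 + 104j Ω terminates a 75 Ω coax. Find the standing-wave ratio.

Γ = (Z_L − Z_0)/(Z_L + Z_0) = (132 + j104)/(282 + j104)
|Γ| = 168/301 = 0.559
VSWR = (1 + |Γ|)/(1 − |Γ|) = 1.56/0.441

VSWR ≈ 3.54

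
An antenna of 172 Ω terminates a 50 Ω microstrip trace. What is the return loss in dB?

Γ = (172 − 50)/(172 + 50) = 0.55
RL = −20·log₁₀|Γ| = −20·log₁₀(0.55)

RL ≈ 5.2 dB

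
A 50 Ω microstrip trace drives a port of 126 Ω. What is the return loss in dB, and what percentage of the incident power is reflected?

Γ = (126 − 50)/(126 + 50) = 0.432
RL = −20·log₁₀(0.432) = 7.29 dB
P_refl/P_inc = |Γ|² = 0.186

RL ≈ 7.29 dB; 18.6% of incident power reflected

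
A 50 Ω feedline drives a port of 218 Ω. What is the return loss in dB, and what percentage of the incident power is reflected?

RL ≈ 4.06 dB; 39.3% of incident power reflected

Γ = (218 − 50)/(218 + 50) = 0.627
RL = −20·log₁₀(0.627) = 4.06 dB
P_refl/P_inc = |Γ|² = 0.393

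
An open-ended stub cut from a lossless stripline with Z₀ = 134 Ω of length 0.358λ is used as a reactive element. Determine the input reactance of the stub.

X_in ≈ 108 Ω (inductive)

βl = 2π × 0.358 = 129°
tan(βl) = -1.24
For an open-ended stub, Z_in = −jZ_0·cot(βl) = −jZ_0/tan(βl)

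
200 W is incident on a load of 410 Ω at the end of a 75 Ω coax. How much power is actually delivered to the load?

P_delivered ≈ 105 W

Γ = (410 − 75)/(410 + 75) = 0.691
|Γ|² = 0.477
P_refl = |Γ|²·P_inc = 95.4 W, P_del = (1 − |Γ|²)·P_inc = 105 W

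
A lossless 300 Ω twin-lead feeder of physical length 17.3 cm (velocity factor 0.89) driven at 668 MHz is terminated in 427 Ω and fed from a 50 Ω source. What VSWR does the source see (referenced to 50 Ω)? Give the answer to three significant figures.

VSWR ≈ 7.82

λ = v/f = 0.89·c / 668 MHz = 0.4 m
βl = 2π·l/λ = 2π × 0.433 = 156°
tan(βl) = -0.449
Z_in = Z_0·(Z_L + jZ_0·tanβl)/(Z_0 + jZ_L·tanβl) = 364 + j98.1 Ω
Γ_s = (Z_in − Z_s)/(Z_in + Z_s) = (314 + j98.1)/(414 + j98.1), |Γ_s| = 0.773
VSWR = (1 + |Γ_s|)/(1 − |Γ_s|)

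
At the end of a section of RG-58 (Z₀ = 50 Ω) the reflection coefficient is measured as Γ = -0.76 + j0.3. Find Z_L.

Z_L = Z_0·(1 + Γ)/(1 − Γ) = 50·(0.24 + j0.3)/(1.76 − j0.3)

Z_L ≈ 5.21 + j9.41 Ω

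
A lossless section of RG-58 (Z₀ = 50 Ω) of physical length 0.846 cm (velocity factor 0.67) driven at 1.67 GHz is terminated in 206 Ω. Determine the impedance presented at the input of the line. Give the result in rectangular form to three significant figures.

Z_in ≈ 52.6 − j78.8 Ω

λ = v/f = 0.67·c / 1.67 GHz = 0.12 m
βl = 2π·l/λ = 2π × 0.0703 = 25.3°
tan(βl) = tan(25.3°) = 0.473
Z_in = Z_0·(Z_L + jZ_0·tanβl)/(Z_0 + jZ_L·tanβl)
     = 50·(206 + j23.6)/(50 + j97.4)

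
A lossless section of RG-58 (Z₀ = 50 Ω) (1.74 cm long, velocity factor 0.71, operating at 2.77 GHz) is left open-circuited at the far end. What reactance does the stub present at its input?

X_in ≈ -7.51 Ω (capacitive)

λ = v/f = 0.71·c / 2.77 GHz = 0.0769 m
βl = 2π·l/λ = 2π × 0.226 = 81.5°
tan(βl) = 6.66
For an open-circuited stub, Z_in = −jZ_0·cot(βl) = −jZ_0/tan(βl)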